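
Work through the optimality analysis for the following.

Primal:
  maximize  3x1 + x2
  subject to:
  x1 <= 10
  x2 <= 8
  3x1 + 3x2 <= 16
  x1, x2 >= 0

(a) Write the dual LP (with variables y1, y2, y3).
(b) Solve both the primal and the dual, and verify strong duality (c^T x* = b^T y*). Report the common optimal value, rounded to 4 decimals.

The standard primal-dual pair for 'max c^T x s.t. A x <= b, x >= 0' is:
  Dual:  min b^T y  s.t.  A^T y >= c,  y >= 0.

So the dual LP is:
  minimize  10y1 + 8y2 + 16y3
  subject to:
    y1 + 3y3 >= 3
    y2 + 3y3 >= 1
    y1, y2, y3 >= 0

Solving the primal: x* = (5.3333, 0).
  primal value c^T x* = 16.
Solving the dual: y* = (0, 0, 1).
  dual value b^T y* = 16.
Strong duality: c^T x* = b^T y*. Confirmed.

16


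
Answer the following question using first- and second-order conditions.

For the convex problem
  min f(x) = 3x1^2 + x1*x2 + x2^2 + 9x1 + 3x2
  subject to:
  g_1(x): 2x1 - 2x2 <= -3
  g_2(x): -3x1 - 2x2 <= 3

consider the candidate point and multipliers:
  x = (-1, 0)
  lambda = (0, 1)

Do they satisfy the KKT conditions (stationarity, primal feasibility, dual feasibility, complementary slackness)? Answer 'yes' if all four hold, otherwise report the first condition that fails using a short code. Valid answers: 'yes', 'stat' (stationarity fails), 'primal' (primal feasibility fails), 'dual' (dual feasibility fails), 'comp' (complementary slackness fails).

Gradient of f: grad f(x) = Q x + c = (3, 2)
Constraint values g_i(x) = a_i^T x - b_i:
  g_1((-1, 0)) = 1
  g_2((-1, 0)) = 0
Stationarity residual: grad f(x) + sum_i lambda_i a_i = (0, 0)
  -> stationarity OK
Primal feasibility (all g_i <= 0): FAILS
Dual feasibility (all lambda_i >= 0): OK
Complementary slackness (lambda_i * g_i(x) = 0 for all i): OK

Verdict: the first failing condition is primal_feasibility -> primal.

primal


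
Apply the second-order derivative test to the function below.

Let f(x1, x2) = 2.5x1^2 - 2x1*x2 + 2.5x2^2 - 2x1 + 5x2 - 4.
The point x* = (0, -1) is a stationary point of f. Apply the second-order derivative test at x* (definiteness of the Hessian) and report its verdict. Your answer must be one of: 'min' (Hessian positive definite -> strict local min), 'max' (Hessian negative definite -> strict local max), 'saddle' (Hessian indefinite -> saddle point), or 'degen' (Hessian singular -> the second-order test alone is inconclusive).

Compute the Hessian H = grad^2 f:
  H = [[5, -2], [-2, 5]]
Verify stationarity: grad f(x*) = H x* + g = (0, 0).
Eigenvalues of H: 3, 7.
Both eigenvalues > 0, so H is positive definite -> x* is a strict local min.

min


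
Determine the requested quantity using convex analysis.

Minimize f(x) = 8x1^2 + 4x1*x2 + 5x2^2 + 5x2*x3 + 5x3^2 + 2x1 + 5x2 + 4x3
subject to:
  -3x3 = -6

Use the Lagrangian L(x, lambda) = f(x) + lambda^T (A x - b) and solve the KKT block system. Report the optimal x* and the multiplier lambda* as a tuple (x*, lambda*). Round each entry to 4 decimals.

Form the Lagrangian:
  L(x, lambda) = (1/2) x^T Q x + c^T x + lambda^T (A x - b)
Stationarity (grad_x L = 0): Q x + c + A^T lambda = 0.
Primal feasibility: A x = b.

This gives the KKT block system:
  [ Q   A^T ] [ x     ]   [-c ]
  [ A    0  ] [ lambda ] = [ b ]

Solving the linear system:
  x*      = (0.2778, -1.6111, 2)
  lambda* = (5.3148)
  f(x*)   = 16.1944

x* = (0.2778, -1.6111, 2), lambda* = (5.3148)


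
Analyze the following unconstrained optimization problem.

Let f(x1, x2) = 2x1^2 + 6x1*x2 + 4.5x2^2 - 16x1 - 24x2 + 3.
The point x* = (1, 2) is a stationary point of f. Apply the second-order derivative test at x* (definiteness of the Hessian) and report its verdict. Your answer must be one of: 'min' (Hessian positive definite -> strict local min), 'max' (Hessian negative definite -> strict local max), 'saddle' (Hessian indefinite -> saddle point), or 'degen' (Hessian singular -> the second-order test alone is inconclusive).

Compute the Hessian H = grad^2 f:
  H = [[4, 6], [6, 9]]
Verify stationarity: grad f(x*) = H x* + g = (0, 0).
Eigenvalues of H: 0, 13.
H has a zero eigenvalue (singular; positive semidefinite but not definite), so H is neither positive definite, negative definite, nor indefinite. The second-order test alone is inconclusive -> degen.
(Indeed, f is constant along the null direction of H through x*, so x* is not a strict local extremum.)

degen


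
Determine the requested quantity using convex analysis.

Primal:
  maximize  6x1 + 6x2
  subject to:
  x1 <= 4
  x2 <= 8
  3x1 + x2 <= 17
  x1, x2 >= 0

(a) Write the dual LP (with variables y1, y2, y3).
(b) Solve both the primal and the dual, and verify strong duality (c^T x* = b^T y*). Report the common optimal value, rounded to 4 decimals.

The standard primal-dual pair for 'max c^T x s.t. A x <= b, x >= 0' is:
  Dual:  min b^T y  s.t.  A^T y >= c,  y >= 0.

So the dual LP is:
  minimize  4y1 + 8y2 + 17y3
  subject to:
    y1 + 3y3 >= 6
    y2 + y3 >= 6
    y1, y2, y3 >= 0

Solving the primal: x* = (3, 8).
  primal value c^T x* = 66.
Solving the dual: y* = (0, 4, 2).
  dual value b^T y* = 66.
Strong duality: c^T x* = b^T y*. Confirmed.

66


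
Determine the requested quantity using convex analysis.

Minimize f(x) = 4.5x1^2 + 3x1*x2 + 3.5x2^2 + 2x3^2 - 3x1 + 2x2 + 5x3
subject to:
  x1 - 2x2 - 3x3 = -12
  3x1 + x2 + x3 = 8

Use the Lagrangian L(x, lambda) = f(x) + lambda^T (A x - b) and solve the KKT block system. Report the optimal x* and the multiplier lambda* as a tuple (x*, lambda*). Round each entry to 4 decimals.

Form the Lagrangian:
  L(x, lambda) = (1/2) x^T Q x + c^T x + lambda^T (A x - b)
Stationarity (grad_x L = 0): Q x + c + A^T lambda = 0.
Primal feasibility: A x = b.

This gives the KKT block system:
  [ Q   A^T ] [ x     ]   [-c ]
  [ A    0  ] [ lambda ] = [ b ]

Solving the linear system:
  x*      = (1.0698, 1.3018, 3.4888)
  lambda* = (4.6331, -5.0556)
  f(x*)   = 56.4402

x* = (1.0698, 1.3018, 3.4888), lambda* = (4.6331, -5.0556)


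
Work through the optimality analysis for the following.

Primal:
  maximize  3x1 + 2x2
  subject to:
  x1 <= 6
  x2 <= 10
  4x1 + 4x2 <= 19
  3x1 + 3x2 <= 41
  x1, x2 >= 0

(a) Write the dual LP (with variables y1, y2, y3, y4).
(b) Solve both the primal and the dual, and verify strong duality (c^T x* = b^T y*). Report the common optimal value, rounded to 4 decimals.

The standard primal-dual pair for 'max c^T x s.t. A x <= b, x >= 0' is:
  Dual:  min b^T y  s.t.  A^T y >= c,  y >= 0.

So the dual LP is:
  minimize  6y1 + 10y2 + 19y3 + 41y4
  subject to:
    y1 + 4y3 + 3y4 >= 3
    y2 + 4y3 + 3y4 >= 2
    y1, y2, y3, y4 >= 0

Solving the primal: x* = (4.75, 0).
  primal value c^T x* = 14.25.
Solving the dual: y* = (0, 0, 0.75, 0).
  dual value b^T y* = 14.25.
Strong duality: c^T x* = b^T y*. Confirmed.

14.25


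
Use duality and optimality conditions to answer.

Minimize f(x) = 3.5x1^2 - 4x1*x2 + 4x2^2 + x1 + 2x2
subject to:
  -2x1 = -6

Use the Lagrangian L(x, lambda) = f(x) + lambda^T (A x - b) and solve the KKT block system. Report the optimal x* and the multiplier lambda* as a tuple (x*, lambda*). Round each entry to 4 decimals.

Form the Lagrangian:
  L(x, lambda) = (1/2) x^T Q x + c^T x + lambda^T (A x - b)
Stationarity (grad_x L = 0): Q x + c + A^T lambda = 0.
Primal feasibility: A x = b.

This gives the KKT block system:
  [ Q   A^T ] [ x     ]   [-c ]
  [ A    0  ] [ lambda ] = [ b ]

Solving the linear system:
  x*      = (3, 1.25)
  lambda* = (8.5)
  f(x*)   = 28.25

x* = (3, 1.25), lambda* = (8.5)


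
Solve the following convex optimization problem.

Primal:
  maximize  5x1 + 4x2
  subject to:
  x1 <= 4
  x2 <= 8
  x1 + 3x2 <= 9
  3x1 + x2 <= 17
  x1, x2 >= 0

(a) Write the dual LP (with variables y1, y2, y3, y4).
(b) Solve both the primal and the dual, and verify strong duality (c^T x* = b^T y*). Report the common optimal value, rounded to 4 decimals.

The standard primal-dual pair for 'max c^T x s.t. A x <= b, x >= 0' is:
  Dual:  min b^T y  s.t.  A^T y >= c,  y >= 0.

So the dual LP is:
  minimize  4y1 + 8y2 + 9y3 + 17y4
  subject to:
    y1 + y3 + 3y4 >= 5
    y2 + 3y3 + y4 >= 4
    y1, y2, y3, y4 >= 0

Solving the primal: x* = (4, 1.6667).
  primal value c^T x* = 26.6667.
Solving the dual: y* = (3.6667, 0, 1.3333, 0).
  dual value b^T y* = 26.6667.
Strong duality: c^T x* = b^T y*. Confirmed.

26.6667


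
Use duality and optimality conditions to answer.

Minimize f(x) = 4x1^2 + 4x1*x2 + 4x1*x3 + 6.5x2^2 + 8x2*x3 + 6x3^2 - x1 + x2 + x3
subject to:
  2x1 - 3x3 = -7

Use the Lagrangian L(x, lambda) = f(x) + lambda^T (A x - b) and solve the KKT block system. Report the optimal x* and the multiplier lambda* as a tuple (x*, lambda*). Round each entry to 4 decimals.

Form the Lagrangian:
  L(x, lambda) = (1/2) x^T Q x + c^T x + lambda^T (A x - b)
Stationarity (grad_x L = 0): Q x + c + A^T lambda = 0.
Primal feasibility: A x = b.

This gives the KKT block system:
  [ Q   A^T ] [ x     ]   [-c ]
  [ A    0  ] [ lambda ] = [ b ]

Solving the linear system:
  x*      = (-1.1321, -0.7, 1.5786)
  lambda* = (3.2714)
  f(x*)   = 12.4554

x* = (-1.1321, -0.7, 1.5786), lambda* = (3.2714)


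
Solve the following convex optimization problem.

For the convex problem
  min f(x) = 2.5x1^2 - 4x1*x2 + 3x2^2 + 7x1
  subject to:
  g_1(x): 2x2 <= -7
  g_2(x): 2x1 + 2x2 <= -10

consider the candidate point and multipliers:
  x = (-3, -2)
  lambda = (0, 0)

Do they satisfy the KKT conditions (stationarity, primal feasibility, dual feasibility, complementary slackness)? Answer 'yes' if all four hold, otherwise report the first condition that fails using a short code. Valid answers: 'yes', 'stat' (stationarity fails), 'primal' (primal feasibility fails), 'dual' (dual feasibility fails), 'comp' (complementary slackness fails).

Gradient of f: grad f(x) = Q x + c = (0, 0)
Constraint values g_i(x) = a_i^T x - b_i:
  g_1((-3, -2)) = 3
  g_2((-3, -2)) = 0
Stationarity residual: grad f(x) + sum_i lambda_i a_i = (0, 0)
  -> stationarity OK
Primal feasibility (all g_i <= 0): FAILS
Dual feasibility (all lambda_i >= 0): OK
Complementary slackness (lambda_i * g_i(x) = 0 for all i): OK

Verdict: the first failing condition is primal_feasibility -> primal.

primal


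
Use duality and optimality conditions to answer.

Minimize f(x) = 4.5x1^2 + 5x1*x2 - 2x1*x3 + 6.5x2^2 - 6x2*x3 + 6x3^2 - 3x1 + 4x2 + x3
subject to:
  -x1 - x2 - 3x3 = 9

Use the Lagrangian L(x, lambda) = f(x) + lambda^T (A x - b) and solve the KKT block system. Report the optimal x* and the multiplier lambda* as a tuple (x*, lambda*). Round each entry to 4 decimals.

Form the Lagrangian:
  L(x, lambda) = (1/2) x^T Q x + c^T x + lambda^T (A x - b)
Stationarity (grad_x L = 0): Q x + c + A^T lambda = 0.
Primal feasibility: A x = b.

This gives the KKT block system:
  [ Q   A^T ] [ x     ]   [-c ]
  [ A    0  ] [ lambda ] = [ b ]

Solving the linear system:
  x*      = (0.2567, -1.9624, -2.4314)
  lambda* = (-5.6388)
  f(x*)   = 19.8491

x* = (0.2567, -1.9624, -2.4314), lambda* = (-5.6388)


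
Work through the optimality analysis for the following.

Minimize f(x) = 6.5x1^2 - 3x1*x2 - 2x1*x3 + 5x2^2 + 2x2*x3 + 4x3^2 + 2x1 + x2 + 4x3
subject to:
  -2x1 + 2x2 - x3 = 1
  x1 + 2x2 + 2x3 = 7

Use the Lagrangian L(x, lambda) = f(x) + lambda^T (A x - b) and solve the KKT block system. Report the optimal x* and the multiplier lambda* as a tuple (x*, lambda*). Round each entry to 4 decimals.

Form the Lagrangian:
  L(x, lambda) = (1/2) x^T Q x + c^T x + lambda^T (A x - b)
Stationarity (grad_x L = 0): Q x + c + A^T lambda = 0.
Primal feasibility: A x = b.

This gives the KKT block system:
  [ Q   A^T ] [ x     ]   [-c ]
  [ A    0  ] [ lambda ] = [ b ]

Solving the linear system:
  x*      = (0.8667, 1.9333, 1.1333)
  lambda* = (-1.6, -8.4)
  f(x*)   = 34.3

x* = (0.8667, 1.9333, 1.1333), lambda* = (-1.6, -8.4)


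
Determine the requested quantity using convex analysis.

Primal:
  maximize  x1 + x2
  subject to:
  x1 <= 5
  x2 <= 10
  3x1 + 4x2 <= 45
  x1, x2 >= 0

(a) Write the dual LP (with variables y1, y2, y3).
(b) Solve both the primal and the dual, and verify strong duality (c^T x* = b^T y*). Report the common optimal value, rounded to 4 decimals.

The standard primal-dual pair for 'max c^T x s.t. A x <= b, x >= 0' is:
  Dual:  min b^T y  s.t.  A^T y >= c,  y >= 0.

So the dual LP is:
  minimize  5y1 + 10y2 + 45y3
  subject to:
    y1 + 3y3 >= 1
    y2 + 4y3 >= 1
    y1, y2, y3 >= 0

Solving the primal: x* = (5, 7.5).
  primal value c^T x* = 12.5.
Solving the dual: y* = (0.25, 0, 0.25).
  dual value b^T y* = 12.5.
Strong duality: c^T x* = b^T y*. Confirmed.

12.5


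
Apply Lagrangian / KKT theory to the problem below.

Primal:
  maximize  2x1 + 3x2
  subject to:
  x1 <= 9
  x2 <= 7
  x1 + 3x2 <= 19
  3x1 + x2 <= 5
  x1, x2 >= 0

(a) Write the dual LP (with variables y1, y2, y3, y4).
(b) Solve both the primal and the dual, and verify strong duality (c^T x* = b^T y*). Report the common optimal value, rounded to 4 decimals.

The standard primal-dual pair for 'max c^T x s.t. A x <= b, x >= 0' is:
  Dual:  min b^T y  s.t.  A^T y >= c,  y >= 0.

So the dual LP is:
  minimize  9y1 + 7y2 + 19y3 + 5y4
  subject to:
    y1 + y3 + 3y4 >= 2
    y2 + 3y3 + y4 >= 3
    y1, y2, y3, y4 >= 0

Solving the primal: x* = (0, 5).
  primal value c^T x* = 15.
Solving the dual: y* = (0, 0, 0, 3).
  dual value b^T y* = 15.
Strong duality: c^T x* = b^T y*. Confirmed.

15


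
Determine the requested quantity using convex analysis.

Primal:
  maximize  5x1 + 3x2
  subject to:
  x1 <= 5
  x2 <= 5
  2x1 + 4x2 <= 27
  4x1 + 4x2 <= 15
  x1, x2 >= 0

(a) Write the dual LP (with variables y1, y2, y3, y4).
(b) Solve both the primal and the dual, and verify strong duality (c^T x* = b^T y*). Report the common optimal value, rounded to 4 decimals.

The standard primal-dual pair for 'max c^T x s.t. A x <= b, x >= 0' is:
  Dual:  min b^T y  s.t.  A^T y >= c,  y >= 0.

So the dual LP is:
  minimize  5y1 + 5y2 + 27y3 + 15y4
  subject to:
    y1 + 2y3 + 4y4 >= 5
    y2 + 4y3 + 4y4 >= 3
    y1, y2, y3, y4 >= 0

Solving the primal: x* = (3.75, 0).
  primal value c^T x* = 18.75.
Solving the dual: y* = (0, 0, 0, 1.25).
  dual value b^T y* = 18.75.
Strong duality: c^T x* = b^T y*. Confirmed.

18.75


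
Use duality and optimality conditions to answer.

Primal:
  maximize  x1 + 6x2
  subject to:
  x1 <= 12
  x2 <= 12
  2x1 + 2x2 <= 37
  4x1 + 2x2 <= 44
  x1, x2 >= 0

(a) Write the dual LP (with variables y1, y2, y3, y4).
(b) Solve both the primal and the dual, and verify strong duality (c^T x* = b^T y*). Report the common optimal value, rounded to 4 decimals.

The standard primal-dual pair for 'max c^T x s.t. A x <= b, x >= 0' is:
  Dual:  min b^T y  s.t.  A^T y >= c,  y >= 0.

So the dual LP is:
  minimize  12y1 + 12y2 + 37y3 + 44y4
  subject to:
    y1 + 2y3 + 4y4 >= 1
    y2 + 2y3 + 2y4 >= 6
    y1, y2, y3, y4 >= 0

Solving the primal: x* = (5, 12).
  primal value c^T x* = 77.
Solving the dual: y* = (0, 5.5, 0, 0.25).
  dual value b^T y* = 77.
Strong duality: c^T x* = b^T y*. Confirmed.

77


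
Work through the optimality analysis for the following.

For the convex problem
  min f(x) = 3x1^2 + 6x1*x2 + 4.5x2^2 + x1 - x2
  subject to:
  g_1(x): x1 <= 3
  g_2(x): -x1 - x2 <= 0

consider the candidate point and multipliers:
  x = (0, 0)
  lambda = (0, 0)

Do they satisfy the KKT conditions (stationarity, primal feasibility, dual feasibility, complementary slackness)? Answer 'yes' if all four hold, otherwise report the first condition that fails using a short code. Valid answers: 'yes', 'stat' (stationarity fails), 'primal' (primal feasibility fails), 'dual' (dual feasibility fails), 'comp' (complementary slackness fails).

Gradient of f: grad f(x) = Q x + c = (1, -1)
Constraint values g_i(x) = a_i^T x - b_i:
  g_1((0, 0)) = -3
  g_2((0, 0)) = 0
Stationarity residual: grad f(x) + sum_i lambda_i a_i = (1, -1)
  -> stationarity FAILS
Primal feasibility (all g_i <= 0): OK
Dual feasibility (all lambda_i >= 0): OK
Complementary slackness (lambda_i * g_i(x) = 0 for all i): OK

Verdict: the first failing condition is stationarity -> stat.

stat


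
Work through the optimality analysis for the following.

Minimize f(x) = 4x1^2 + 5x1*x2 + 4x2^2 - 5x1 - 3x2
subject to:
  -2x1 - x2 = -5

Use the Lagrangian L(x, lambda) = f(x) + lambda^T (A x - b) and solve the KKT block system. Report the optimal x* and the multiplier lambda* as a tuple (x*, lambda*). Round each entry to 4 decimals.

Form the Lagrangian:
  L(x, lambda) = (1/2) x^T Q x + c^T x + lambda^T (A x - b)
Stationarity (grad_x L = 0): Q x + c + A^T lambda = 0.
Primal feasibility: A x = b.

This gives the KKT block system:
  [ Q   A^T ] [ x     ]   [-c ]
  [ A    0  ] [ lambda ] = [ b ]

Solving the linear system:
  x*      = (2.7, -0.4)
  lambda* = (7.3)
  f(x*)   = 12.1

x* = (2.7, -0.4), lambda* = (7.3)


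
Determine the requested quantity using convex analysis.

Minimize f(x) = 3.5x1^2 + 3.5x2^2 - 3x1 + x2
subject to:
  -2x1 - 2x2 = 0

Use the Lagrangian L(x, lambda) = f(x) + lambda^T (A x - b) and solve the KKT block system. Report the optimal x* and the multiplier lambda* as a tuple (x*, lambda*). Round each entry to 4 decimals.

Form the Lagrangian:
  L(x, lambda) = (1/2) x^T Q x + c^T x + lambda^T (A x - b)
Stationarity (grad_x L = 0): Q x + c + A^T lambda = 0.
Primal feasibility: A x = b.

This gives the KKT block system:
  [ Q   A^T ] [ x     ]   [-c ]
  [ A    0  ] [ lambda ] = [ b ]

Solving the linear system:
  x*      = (0.2857, -0.2857)
  lambda* = (-0.5)
  f(x*)   = -0.5714

x* = (0.2857, -0.2857), lambda* = (-0.5)


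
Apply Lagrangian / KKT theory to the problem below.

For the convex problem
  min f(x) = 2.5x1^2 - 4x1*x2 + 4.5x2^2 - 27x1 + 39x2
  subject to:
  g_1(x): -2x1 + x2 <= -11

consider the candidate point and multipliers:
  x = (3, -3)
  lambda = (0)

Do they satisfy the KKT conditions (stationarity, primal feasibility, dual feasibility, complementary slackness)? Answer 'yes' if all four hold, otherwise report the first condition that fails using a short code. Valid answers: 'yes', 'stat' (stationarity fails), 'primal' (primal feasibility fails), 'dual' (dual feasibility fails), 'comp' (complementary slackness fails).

Gradient of f: grad f(x) = Q x + c = (0, 0)
Constraint values g_i(x) = a_i^T x - b_i:
  g_1((3, -3)) = 2
Stationarity residual: grad f(x) + sum_i lambda_i a_i = (0, 0)
  -> stationarity OK
Primal feasibility (all g_i <= 0): FAILS
Dual feasibility (all lambda_i >= 0): OK
Complementary slackness (lambda_i * g_i(x) = 0 for all i): OK

Verdict: the first failing condition is primal_feasibility -> primal.

primal


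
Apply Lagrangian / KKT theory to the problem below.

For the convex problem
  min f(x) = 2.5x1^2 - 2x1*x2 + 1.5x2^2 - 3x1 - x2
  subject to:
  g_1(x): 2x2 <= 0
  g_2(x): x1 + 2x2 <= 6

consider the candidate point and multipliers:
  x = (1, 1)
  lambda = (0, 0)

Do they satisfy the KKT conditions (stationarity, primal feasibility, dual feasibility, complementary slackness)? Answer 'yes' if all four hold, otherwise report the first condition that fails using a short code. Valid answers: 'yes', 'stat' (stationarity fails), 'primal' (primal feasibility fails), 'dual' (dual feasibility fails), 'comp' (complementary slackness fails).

Gradient of f: grad f(x) = Q x + c = (0, 0)
Constraint values g_i(x) = a_i^T x - b_i:
  g_1((1, 1)) = 2
  g_2((1, 1)) = -3
Stationarity residual: grad f(x) + sum_i lambda_i a_i = (0, 0)
  -> stationarity OK
Primal feasibility (all g_i <= 0): FAILS
Dual feasibility (all lambda_i >= 0): OK
Complementary slackness (lambda_i * g_i(x) = 0 for all i): OK

Verdict: the first failing condition is primal_feasibility -> primal.

primal


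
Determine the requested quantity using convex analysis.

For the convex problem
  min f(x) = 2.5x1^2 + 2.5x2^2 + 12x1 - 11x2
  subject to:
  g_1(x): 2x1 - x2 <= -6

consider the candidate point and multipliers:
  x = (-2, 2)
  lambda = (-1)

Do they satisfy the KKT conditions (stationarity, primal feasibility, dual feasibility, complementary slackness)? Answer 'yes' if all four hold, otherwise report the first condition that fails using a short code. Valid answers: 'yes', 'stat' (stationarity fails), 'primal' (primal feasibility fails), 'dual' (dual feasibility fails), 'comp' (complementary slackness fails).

Gradient of f: grad f(x) = Q x + c = (2, -1)
Constraint values g_i(x) = a_i^T x - b_i:
  g_1((-2, 2)) = 0
Stationarity residual: grad f(x) + sum_i lambda_i a_i = (0, 0)
  -> stationarity OK
Primal feasibility (all g_i <= 0): OK
Dual feasibility (all lambda_i >= 0): FAILS
Complementary slackness (lambda_i * g_i(x) = 0 for all i): OK

Verdict: the first failing condition is dual_feasibility -> dual.

dual


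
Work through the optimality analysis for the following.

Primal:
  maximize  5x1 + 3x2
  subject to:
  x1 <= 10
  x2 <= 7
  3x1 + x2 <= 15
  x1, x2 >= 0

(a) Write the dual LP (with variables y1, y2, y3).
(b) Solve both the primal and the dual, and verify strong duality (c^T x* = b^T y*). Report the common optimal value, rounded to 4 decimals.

The standard primal-dual pair for 'max c^T x s.t. A x <= b, x >= 0' is:
  Dual:  min b^T y  s.t.  A^T y >= c,  y >= 0.

So the dual LP is:
  minimize  10y1 + 7y2 + 15y3
  subject to:
    y1 + 3y3 >= 5
    y2 + y3 >= 3
    y1, y2, y3 >= 0

Solving the primal: x* = (2.6667, 7).
  primal value c^T x* = 34.3333.
Solving the dual: y* = (0, 1.3333, 1.6667).
  dual value b^T y* = 34.3333.
Strong duality: c^T x* = b^T y*. Confirmed.

34.3333


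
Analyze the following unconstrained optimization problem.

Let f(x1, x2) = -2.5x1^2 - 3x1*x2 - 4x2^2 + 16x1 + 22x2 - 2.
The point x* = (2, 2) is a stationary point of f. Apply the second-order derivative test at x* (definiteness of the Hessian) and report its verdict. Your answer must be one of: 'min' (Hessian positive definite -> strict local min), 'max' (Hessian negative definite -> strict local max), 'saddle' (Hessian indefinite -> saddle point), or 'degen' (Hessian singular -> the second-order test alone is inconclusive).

Compute the Hessian H = grad^2 f:
  H = [[-5, -3], [-3, -8]]
Verify stationarity: grad f(x*) = H x* + g = (0, 0).
Eigenvalues of H: -9.8541, -3.1459.
Both eigenvalues < 0, so H is negative definite -> x* is a strict local max.

max


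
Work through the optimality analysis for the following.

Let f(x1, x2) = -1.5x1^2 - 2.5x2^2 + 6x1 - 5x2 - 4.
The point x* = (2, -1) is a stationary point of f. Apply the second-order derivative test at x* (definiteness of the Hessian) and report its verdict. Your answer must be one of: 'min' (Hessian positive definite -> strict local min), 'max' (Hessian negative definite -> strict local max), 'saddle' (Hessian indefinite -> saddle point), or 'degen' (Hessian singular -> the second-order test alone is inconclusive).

Compute the Hessian H = grad^2 f:
  H = [[-3, 0], [0, -5]]
Verify stationarity: grad f(x*) = H x* + g = (0, 0).
Eigenvalues of H: -5, -3.
Both eigenvalues < 0, so H is negative definite -> x* is a strict local max.

max


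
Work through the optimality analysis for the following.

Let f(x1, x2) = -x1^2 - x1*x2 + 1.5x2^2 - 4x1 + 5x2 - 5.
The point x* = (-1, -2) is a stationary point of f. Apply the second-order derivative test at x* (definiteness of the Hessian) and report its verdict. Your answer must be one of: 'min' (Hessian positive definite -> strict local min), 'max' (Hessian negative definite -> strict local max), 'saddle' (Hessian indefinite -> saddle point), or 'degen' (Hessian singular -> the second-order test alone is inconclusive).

Compute the Hessian H = grad^2 f:
  H = [[-2, -1], [-1, 3]]
Verify stationarity: grad f(x*) = H x* + g = (0, 0).
Eigenvalues of H: -2.1926, 3.1926.
Eigenvalues have mixed signs, so H is indefinite -> x* is a saddle point.

saddle


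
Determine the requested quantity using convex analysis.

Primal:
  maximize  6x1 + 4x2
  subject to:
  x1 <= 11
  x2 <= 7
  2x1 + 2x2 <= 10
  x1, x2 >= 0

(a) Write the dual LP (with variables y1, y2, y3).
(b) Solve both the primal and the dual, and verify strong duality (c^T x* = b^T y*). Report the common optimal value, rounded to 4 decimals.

The standard primal-dual pair for 'max c^T x s.t. A x <= b, x >= 0' is:
  Dual:  min b^T y  s.t.  A^T y >= c,  y >= 0.

So the dual LP is:
  minimize  11y1 + 7y2 + 10y3
  subject to:
    y1 + 2y3 >= 6
    y2 + 2y3 >= 4
    y1, y2, y3 >= 0

Solving the primal: x* = (5, 0).
  primal value c^T x* = 30.
Solving the dual: y* = (0, 0, 3).
  dual value b^T y* = 30.
Strong duality: c^T x* = b^T y*. Confirmed.

30


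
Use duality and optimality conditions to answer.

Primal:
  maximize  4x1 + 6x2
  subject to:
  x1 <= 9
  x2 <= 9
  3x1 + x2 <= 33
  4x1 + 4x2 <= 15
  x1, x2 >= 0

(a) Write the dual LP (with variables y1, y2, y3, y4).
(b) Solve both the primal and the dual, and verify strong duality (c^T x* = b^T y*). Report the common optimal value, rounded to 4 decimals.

The standard primal-dual pair for 'max c^T x s.t. A x <= b, x >= 0' is:
  Dual:  min b^T y  s.t.  A^T y >= c,  y >= 0.

So the dual LP is:
  minimize  9y1 + 9y2 + 33y3 + 15y4
  subject to:
    y1 + 3y3 + 4y4 >= 4
    y2 + y3 + 4y4 >= 6
    y1, y2, y3, y4 >= 0

Solving the primal: x* = (0, 3.75).
  primal value c^T x* = 22.5.
Solving the dual: y* = (0, 0, 0, 1.5).
  dual value b^T y* = 22.5.
Strong duality: c^T x* = b^T y*. Confirmed.

22.5


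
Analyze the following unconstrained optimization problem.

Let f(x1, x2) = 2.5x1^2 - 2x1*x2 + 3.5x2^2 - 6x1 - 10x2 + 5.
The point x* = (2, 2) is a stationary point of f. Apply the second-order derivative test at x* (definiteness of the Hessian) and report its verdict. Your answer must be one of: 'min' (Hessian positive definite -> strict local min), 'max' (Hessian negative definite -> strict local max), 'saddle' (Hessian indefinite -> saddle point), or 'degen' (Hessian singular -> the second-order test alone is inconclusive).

Compute the Hessian H = grad^2 f:
  H = [[5, -2], [-2, 7]]
Verify stationarity: grad f(x*) = H x* + g = (0, 0).
Eigenvalues of H: 3.7639, 8.2361.
Both eigenvalues > 0, so H is positive definite -> x* is a strict local min.

min


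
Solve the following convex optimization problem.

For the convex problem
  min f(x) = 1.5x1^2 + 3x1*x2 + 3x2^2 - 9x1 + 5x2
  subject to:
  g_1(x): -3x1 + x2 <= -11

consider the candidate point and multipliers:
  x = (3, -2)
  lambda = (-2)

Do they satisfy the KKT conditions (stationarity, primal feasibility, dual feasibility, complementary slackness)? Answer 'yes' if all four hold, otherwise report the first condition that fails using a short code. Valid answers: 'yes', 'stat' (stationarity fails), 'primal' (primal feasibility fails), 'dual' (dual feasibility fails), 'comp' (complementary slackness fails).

Gradient of f: grad f(x) = Q x + c = (-6, 2)
Constraint values g_i(x) = a_i^T x - b_i:
  g_1((3, -2)) = 0
Stationarity residual: grad f(x) + sum_i lambda_i a_i = (0, 0)
  -> stationarity OK
Primal feasibility (all g_i <= 0): OK
Dual feasibility (all lambda_i >= 0): FAILS
Complementary slackness (lambda_i * g_i(x) = 0 for all i): OK

Verdict: the first failing condition is dual_feasibility -> dual.

dual


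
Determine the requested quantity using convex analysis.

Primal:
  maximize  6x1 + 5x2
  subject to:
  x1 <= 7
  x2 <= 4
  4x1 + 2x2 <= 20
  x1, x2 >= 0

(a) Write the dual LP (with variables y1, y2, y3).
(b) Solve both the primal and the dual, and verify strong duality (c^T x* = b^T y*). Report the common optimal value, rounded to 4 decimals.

The standard primal-dual pair for 'max c^T x s.t. A x <= b, x >= 0' is:
  Dual:  min b^T y  s.t.  A^T y >= c,  y >= 0.

So the dual LP is:
  minimize  7y1 + 4y2 + 20y3
  subject to:
    y1 + 4y3 >= 6
    y2 + 2y3 >= 5
    y1, y2, y3 >= 0

Solving the primal: x* = (3, 4).
  primal value c^T x* = 38.
Solving the dual: y* = (0, 2, 1.5).
  dual value b^T y* = 38.
Strong duality: c^T x* = b^T y*. Confirmed.

38


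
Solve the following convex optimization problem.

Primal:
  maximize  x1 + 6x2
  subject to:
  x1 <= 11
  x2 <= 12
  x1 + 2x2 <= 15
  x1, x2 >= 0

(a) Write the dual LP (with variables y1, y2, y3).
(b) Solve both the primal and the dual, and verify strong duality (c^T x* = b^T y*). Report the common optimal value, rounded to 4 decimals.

The standard primal-dual pair for 'max c^T x s.t. A x <= b, x >= 0' is:
  Dual:  min b^T y  s.t.  A^T y >= c,  y >= 0.

So the dual LP is:
  minimize  11y1 + 12y2 + 15y3
  subject to:
    y1 + y3 >= 1
    y2 + 2y3 >= 6
    y1, y2, y3 >= 0

Solving the primal: x* = (0, 7.5).
  primal value c^T x* = 45.
Solving the dual: y* = (0, 0, 3).
  dual value b^T y* = 45.
Strong duality: c^T x* = b^T y*. Confirmed.

45


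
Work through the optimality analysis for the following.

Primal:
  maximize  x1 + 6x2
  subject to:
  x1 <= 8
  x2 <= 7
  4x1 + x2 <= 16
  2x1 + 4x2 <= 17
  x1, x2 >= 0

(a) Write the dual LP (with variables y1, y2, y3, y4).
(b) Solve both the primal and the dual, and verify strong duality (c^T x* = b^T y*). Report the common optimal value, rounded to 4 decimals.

The standard primal-dual pair for 'max c^T x s.t. A x <= b, x >= 0' is:
  Dual:  min b^T y  s.t.  A^T y >= c,  y >= 0.

So the dual LP is:
  minimize  8y1 + 7y2 + 16y3 + 17y4
  subject to:
    y1 + 4y3 + 2y4 >= 1
    y2 + y3 + 4y4 >= 6
    y1, y2, y3, y4 >= 0

Solving the primal: x* = (0, 4.25).
  primal value c^T x* = 25.5.
Solving the dual: y* = (0, 0, 0, 1.5).
  dual value b^T y* = 25.5.
Strong duality: c^T x* = b^T y*. Confirmed.

25.5


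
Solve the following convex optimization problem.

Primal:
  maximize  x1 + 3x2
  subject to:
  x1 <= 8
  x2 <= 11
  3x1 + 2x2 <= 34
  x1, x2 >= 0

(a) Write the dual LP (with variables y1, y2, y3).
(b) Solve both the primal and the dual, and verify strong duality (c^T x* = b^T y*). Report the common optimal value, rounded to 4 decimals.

The standard primal-dual pair for 'max c^T x s.t. A x <= b, x >= 0' is:
  Dual:  min b^T y  s.t.  A^T y >= c,  y >= 0.

So the dual LP is:
  minimize  8y1 + 11y2 + 34y3
  subject to:
    y1 + 3y3 >= 1
    y2 + 2y3 >= 3
    y1, y2, y3 >= 0

Solving the primal: x* = (4, 11).
  primal value c^T x* = 37.
Solving the dual: y* = (0, 2.3333, 0.3333).
  dual value b^T y* = 37.
Strong duality: c^T x* = b^T y*. Confirmed.

37


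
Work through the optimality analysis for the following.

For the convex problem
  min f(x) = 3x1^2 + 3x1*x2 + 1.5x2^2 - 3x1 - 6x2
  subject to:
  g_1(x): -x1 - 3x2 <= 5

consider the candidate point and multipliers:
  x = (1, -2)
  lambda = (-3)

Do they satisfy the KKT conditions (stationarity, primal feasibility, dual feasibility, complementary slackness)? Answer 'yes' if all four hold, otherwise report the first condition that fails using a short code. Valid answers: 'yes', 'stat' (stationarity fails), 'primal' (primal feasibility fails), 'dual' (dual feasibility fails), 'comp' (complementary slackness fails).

Gradient of f: grad f(x) = Q x + c = (-3, -9)
Constraint values g_i(x) = a_i^T x - b_i:
  g_1((1, -2)) = 0
Stationarity residual: grad f(x) + sum_i lambda_i a_i = (0, 0)
  -> stationarity OK
Primal feasibility (all g_i <= 0): OK
Dual feasibility (all lambda_i >= 0): FAILS
Complementary slackness (lambda_i * g_i(x) = 0 for all i): OK

Verdict: the first failing condition is dual_feasibility -> dual.

dual


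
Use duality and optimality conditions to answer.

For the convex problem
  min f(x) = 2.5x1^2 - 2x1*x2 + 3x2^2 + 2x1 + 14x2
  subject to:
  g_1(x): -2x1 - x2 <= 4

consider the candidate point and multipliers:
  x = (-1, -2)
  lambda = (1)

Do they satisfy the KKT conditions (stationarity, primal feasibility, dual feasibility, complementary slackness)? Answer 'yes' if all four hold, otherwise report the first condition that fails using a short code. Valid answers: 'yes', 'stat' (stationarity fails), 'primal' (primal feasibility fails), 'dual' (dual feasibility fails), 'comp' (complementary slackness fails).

Gradient of f: grad f(x) = Q x + c = (1, 4)
Constraint values g_i(x) = a_i^T x - b_i:
  g_1((-1, -2)) = 0
Stationarity residual: grad f(x) + sum_i lambda_i a_i = (-1, 3)
  -> stationarity FAILS
Primal feasibility (all g_i <= 0): OK
Dual feasibility (all lambda_i >= 0): OK
Complementary slackness (lambda_i * g_i(x) = 0 for all i): OK

Verdict: the first failing condition is stationarity -> stat.

stat


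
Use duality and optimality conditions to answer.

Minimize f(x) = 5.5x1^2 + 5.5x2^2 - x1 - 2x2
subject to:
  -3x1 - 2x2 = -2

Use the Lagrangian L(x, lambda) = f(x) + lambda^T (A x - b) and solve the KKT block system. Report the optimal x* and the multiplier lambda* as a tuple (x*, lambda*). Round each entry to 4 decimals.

Form the Lagrangian:
  L(x, lambda) = (1/2) x^T Q x + c^T x + lambda^T (A x - b)
Stationarity (grad_x L = 0): Q x + c + A^T lambda = 0.
Primal feasibility: A x = b.

This gives the KKT block system:
  [ Q   A^T ] [ x     ]   [-c ]
  [ A    0  ] [ lambda ] = [ b ]

Solving the linear system:
  x*      = (0.4056, 0.3916)
  lambda* = (1.1538)
  f(x*)   = 0.5594

x* = (0.4056, 0.3916), lambda* = (1.1538)


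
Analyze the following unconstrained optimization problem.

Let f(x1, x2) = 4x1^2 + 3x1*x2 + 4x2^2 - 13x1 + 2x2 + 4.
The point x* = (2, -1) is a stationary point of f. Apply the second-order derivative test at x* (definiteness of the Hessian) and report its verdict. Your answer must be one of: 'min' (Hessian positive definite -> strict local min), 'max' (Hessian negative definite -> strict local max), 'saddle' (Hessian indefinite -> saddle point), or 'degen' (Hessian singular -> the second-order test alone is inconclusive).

Compute the Hessian H = grad^2 f:
  H = [[8, 3], [3, 8]]
Verify stationarity: grad f(x*) = H x* + g = (0, 0).
Eigenvalues of H: 5, 11.
Both eigenvalues > 0, so H is positive definite -> x* is a strict local min.

min


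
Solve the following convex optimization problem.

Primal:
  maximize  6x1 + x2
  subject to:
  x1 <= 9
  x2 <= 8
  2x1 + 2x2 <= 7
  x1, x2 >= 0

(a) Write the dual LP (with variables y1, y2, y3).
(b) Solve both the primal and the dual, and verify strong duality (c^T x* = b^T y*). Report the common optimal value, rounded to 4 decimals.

The standard primal-dual pair for 'max c^T x s.t. A x <= b, x >= 0' is:
  Dual:  min b^T y  s.t.  A^T y >= c,  y >= 0.

So the dual LP is:
  minimize  9y1 + 8y2 + 7y3
  subject to:
    y1 + 2y3 >= 6
    y2 + 2y3 >= 1
    y1, y2, y3 >= 0

Solving the primal: x* = (3.5, 0).
  primal value c^T x* = 21.
Solving the dual: y* = (0, 0, 3).
  dual value b^T y* = 21.
Strong duality: c^T x* = b^T y*. Confirmed.

21


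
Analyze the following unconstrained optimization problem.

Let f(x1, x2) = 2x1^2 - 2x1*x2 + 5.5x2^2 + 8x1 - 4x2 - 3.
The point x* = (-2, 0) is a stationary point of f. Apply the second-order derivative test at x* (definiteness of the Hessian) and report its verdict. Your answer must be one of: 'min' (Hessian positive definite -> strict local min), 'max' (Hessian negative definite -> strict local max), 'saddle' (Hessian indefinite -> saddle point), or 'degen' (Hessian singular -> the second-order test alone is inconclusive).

Compute the Hessian H = grad^2 f:
  H = [[4, -2], [-2, 11]]
Verify stationarity: grad f(x*) = H x* + g = (0, 0).
Eigenvalues of H: 3.4689, 11.5311.
Both eigenvalues > 0, so H is positive definite -> x* is a strict local min.

min


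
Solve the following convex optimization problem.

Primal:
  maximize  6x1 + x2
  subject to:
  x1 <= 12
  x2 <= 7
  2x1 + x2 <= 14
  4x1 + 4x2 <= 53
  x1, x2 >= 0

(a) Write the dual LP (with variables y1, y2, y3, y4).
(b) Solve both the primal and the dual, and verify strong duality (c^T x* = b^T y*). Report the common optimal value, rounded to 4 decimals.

The standard primal-dual pair for 'max c^T x s.t. A x <= b, x >= 0' is:
  Dual:  min b^T y  s.t.  A^T y >= c,  y >= 0.

So the dual LP is:
  minimize  12y1 + 7y2 + 14y3 + 53y4
  subject to:
    y1 + 2y3 + 4y4 >= 6
    y2 + y3 + 4y4 >= 1
    y1, y2, y3, y4 >= 0

Solving the primal: x* = (7, 0).
  primal value c^T x* = 42.
Solving the dual: y* = (0, 0, 3, 0).
  dual value b^T y* = 42.
Strong duality: c^T x* = b^T y*. Confirmed.

42


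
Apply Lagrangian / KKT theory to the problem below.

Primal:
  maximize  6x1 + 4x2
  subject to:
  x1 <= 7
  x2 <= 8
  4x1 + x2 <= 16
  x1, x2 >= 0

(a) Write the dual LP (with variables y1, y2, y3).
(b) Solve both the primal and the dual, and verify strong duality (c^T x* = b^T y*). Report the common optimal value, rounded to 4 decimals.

The standard primal-dual pair for 'max c^T x s.t. A x <= b, x >= 0' is:
  Dual:  min b^T y  s.t.  A^T y >= c,  y >= 0.

So the dual LP is:
  minimize  7y1 + 8y2 + 16y3
  subject to:
    y1 + 4y3 >= 6
    y2 + y3 >= 4
    y1, y2, y3 >= 0

Solving the primal: x* = (2, 8).
  primal value c^T x* = 44.
Solving the dual: y* = (0, 2.5, 1.5).
  dual value b^T y* = 44.
Strong duality: c^T x* = b^T y*. Confirmed.

44


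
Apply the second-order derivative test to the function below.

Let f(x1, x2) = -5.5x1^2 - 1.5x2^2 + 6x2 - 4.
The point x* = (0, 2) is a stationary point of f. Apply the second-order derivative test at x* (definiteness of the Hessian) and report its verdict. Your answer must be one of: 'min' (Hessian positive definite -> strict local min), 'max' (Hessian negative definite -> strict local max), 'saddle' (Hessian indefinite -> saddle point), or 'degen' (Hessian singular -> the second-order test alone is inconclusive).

Compute the Hessian H = grad^2 f:
  H = [[-11, 0], [0, -3]]
Verify stationarity: grad f(x*) = H x* + g = (0, 0).
Eigenvalues of H: -11, -3.
Both eigenvalues < 0, so H is negative definite -> x* is a strict local max.

max


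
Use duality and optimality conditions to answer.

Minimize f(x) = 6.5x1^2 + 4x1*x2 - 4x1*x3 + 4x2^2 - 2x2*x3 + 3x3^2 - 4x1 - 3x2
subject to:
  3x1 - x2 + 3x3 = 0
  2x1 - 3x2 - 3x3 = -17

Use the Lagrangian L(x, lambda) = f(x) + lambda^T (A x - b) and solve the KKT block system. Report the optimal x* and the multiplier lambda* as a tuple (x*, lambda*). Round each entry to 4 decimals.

Form the Lagrangian:
  L(x, lambda) = (1/2) x^T Q x + c^T x + lambda^T (A x - b)
Stationarity (grad_x L = 0): Q x + c + A^T lambda = 0.
Primal feasibility: A x = b.

This gives the KKT block system:
  [ Q   A^T ] [ x     ]   [-c ]
  [ A    0  ] [ lambda ] = [ b ]

Solving the linear system:
  x*      = (-0.9428, 3.0716, 1.9666)
  lambda* = (1.1102, 4.2527)
  f(x*)   = 33.4261

x* = (-0.9428, 3.0716, 1.9666), lambda* = (1.1102, 4.2527)


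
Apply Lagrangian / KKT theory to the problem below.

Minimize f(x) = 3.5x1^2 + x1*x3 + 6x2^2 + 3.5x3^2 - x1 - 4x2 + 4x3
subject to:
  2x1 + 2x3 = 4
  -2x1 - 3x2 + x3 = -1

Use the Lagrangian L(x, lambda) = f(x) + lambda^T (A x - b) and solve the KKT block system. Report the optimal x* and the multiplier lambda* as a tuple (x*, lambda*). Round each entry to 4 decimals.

Form the Lagrangian:
  L(x, lambda) = (1/2) x^T Q x + c^T x + lambda^T (A x - b)
Stationarity (grad_x L = 0): Q x + c + A^T lambda = 0.
Primal feasibility: A x = b.

This gives the KKT block system:
  [ Q   A^T ] [ x     ]   [-c ]
  [ A    0  ] [ lambda ] = [ b ]

Solving the linear system:
  x*      = (1.0417, -0.0417, 0.9583)
  lambda* = (-5.125, -1.5)
  f(x*)   = 10.9792

x* = (1.0417, -0.0417, 0.9583), lambda* = (-5.125, -1.5)


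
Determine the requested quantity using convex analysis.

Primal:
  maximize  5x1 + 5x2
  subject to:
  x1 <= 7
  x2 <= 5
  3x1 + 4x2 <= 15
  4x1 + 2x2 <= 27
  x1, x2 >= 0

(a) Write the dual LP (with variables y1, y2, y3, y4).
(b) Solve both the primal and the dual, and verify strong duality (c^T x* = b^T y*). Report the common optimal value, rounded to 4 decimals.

The standard primal-dual pair for 'max c^T x s.t. A x <= b, x >= 0' is:
  Dual:  min b^T y  s.t.  A^T y >= c,  y >= 0.

So the dual LP is:
  minimize  7y1 + 5y2 + 15y3 + 27y4
  subject to:
    y1 + 3y3 + 4y4 >= 5
    y2 + 4y3 + 2y4 >= 5
    y1, y2, y3, y4 >= 0

Solving the primal: x* = (5, 0).
  primal value c^T x* = 25.
Solving the dual: y* = (0, 0, 1.6667, 0).
  dual value b^T y* = 25.
Strong duality: c^T x* = b^T y*. Confirmed.

25


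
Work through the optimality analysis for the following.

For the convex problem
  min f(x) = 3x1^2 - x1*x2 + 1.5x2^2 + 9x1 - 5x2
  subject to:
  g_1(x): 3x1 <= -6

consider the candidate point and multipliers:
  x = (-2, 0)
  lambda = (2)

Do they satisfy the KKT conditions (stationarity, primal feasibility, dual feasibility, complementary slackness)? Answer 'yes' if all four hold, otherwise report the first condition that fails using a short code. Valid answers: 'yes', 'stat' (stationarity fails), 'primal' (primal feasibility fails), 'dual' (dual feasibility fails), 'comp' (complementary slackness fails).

Gradient of f: grad f(x) = Q x + c = (-3, -3)
Constraint values g_i(x) = a_i^T x - b_i:
  g_1((-2, 0)) = 0
Stationarity residual: grad f(x) + sum_i lambda_i a_i = (3, -3)
  -> stationarity FAILS
Primal feasibility (all g_i <= 0): OK
Dual feasibility (all lambda_i >= 0): OK
Complementary slackness (lambda_i * g_i(x) = 0 for all i): OK

Verdict: the first failing condition is stationarity -> stat.

stat
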